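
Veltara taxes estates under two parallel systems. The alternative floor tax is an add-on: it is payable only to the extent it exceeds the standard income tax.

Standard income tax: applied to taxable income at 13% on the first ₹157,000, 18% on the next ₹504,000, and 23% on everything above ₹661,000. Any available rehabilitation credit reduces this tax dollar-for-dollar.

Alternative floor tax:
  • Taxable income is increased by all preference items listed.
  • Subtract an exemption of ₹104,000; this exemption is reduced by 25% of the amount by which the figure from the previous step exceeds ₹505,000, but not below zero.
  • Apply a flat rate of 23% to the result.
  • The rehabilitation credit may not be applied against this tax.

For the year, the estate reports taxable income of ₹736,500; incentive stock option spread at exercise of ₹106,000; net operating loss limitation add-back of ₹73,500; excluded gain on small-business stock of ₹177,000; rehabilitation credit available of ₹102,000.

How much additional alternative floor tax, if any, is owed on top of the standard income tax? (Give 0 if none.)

₹224,895

Alternative floor tax:
  Adjusted income: ₹736,500 + ₹106,000 + ₹73,500 + ₹177,000 = ₹1,093,000
  Exemption: 25% × (₹1,093,000 − ₹505,000) = ₹147,000 ≥ ₹104,000, so the exemption is fully phased out
  Base: ₹1,093,000 − ₹0 = ₹1,093,000
  ₹1,093,000 × 23% = ₹251,390

Standard income tax:
  ₹157,000 × 13% = ₹20,410
  ₹504,000 × 18% = ₹90,720
  ₹75,500 × 23% = ₹17,365
  → ₹128,495
  Less rehabilitation credit ₹102,000 → ₹26,495

Excess of alternative floor tax over standard income tax: ₹251,390 − ₹26,495 = ₹224,895.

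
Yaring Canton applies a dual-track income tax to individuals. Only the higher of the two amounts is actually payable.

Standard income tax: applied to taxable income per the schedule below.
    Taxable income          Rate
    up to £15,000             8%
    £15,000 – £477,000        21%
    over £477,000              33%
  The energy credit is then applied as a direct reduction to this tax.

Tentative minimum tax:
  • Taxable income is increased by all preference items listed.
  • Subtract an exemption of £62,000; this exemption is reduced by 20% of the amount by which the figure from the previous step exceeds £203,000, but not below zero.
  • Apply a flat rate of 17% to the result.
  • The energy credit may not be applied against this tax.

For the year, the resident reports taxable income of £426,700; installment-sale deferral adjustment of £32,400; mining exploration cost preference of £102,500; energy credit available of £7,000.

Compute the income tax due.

Tentative minimum tax:
  Adjusted income: £426,700 + £32,400 + £102,500 = £561,600
  Exemption: 20% × (£561,600 − £203,000) = £71,720 ≥ £62,000, so the exemption is fully phased out
  Base: £561,600 − £0 = £561,600
  £561,600 × 17% = £95,472

Standard income tax:
  £15,000 × 8% = £1,200
  £411,700 × 21% = £86,457
  → £87,657
  Less energy credit £7,000 → £80,657

£95,472 > £80,657, so the tentative minimum tax is the binding amount.

£95,472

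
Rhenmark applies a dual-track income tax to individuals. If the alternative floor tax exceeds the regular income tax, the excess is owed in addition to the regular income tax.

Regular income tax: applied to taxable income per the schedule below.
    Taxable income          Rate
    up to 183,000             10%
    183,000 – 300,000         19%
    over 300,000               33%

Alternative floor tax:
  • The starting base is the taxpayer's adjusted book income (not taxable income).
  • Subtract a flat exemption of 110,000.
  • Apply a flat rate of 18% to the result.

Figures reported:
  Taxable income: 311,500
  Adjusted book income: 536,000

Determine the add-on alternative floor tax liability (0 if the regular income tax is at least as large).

Alternative floor tax:
  Base (adjusted book income): 536,000
  Less exemption 110,000 → base 426,000
  426,000 × 18% = 76,680

Regular income tax:
  183,000 × 10% = 18,300
  117,000 × 19% = 22,230
  11,500 × 33% = 3,795
  → 44,325

Excess of alternative floor tax over regular income tax: 76,680 − 44,325 = 32,355.

32,355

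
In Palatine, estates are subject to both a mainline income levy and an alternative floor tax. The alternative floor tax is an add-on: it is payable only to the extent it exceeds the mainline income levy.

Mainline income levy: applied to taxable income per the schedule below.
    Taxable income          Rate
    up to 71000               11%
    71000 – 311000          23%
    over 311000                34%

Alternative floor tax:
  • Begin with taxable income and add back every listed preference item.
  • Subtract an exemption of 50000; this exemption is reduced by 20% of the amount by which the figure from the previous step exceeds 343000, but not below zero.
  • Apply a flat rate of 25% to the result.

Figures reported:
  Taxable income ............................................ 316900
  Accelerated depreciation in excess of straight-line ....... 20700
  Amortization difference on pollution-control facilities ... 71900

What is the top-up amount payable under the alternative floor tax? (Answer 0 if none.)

Mainline income levy:
  71000 × 11% = 7810
  240000 × 23% = 55200
  5900 × 34% = 2006
  → 65016

Alternative floor tax:
  Adjusted income: 316900 + 20700 + 71900 = 409500
  Exemption: 50000 − 20% × (409500 − 343000) = 50000 − 13300 = 36700
  Base: 409500 − 36700 = 372800
  372800 × 25% = 93200

Excess of alternative floor tax over mainline income levy: 93200 − 65016 = 28184.

28184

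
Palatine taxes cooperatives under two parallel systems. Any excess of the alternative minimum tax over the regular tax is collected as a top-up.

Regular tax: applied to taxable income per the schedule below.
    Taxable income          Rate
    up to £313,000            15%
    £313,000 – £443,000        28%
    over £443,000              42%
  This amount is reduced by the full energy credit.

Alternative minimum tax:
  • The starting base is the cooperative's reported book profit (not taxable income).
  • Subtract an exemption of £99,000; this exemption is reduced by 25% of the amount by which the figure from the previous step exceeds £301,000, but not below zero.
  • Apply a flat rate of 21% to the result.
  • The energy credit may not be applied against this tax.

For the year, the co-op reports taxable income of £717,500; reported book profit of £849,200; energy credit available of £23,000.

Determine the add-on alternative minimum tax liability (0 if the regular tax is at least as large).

£2,692

Alternative minimum tax:
  Base (reported book profit): £849,200
  Exemption: 25% × (£849,200 − £301,000) = £137,050 ≥ £99,000, so the exemption is fully phased out
  Base: £849,200 − £0 = £849,200
  £849,200 × 21% = £178,332

Regular tax:
  £313,000 × 15% = £46,950
  £130,000 × 28% = £36,400
  £274,500 × 42% = £115,290
  → £198,640
  Less energy credit £23,000 → £175,640

Excess of alternative minimum tax over regular tax: £178,332 − £175,640 = £2,692.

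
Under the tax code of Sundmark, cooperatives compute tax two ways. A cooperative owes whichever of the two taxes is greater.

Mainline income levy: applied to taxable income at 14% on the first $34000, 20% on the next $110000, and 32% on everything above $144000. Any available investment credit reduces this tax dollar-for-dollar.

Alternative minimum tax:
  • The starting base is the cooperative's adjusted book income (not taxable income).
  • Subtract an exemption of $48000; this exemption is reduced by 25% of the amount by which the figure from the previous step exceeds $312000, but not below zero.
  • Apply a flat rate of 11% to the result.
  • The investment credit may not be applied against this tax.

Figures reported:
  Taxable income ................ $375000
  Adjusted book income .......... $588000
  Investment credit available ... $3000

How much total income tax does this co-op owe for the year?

$97680

Alternative minimum tax:
  Base (adjusted book income): $588000
  Exemption: 25% × ($588000 − $312000) = $69000 ≥ $48000, so the exemption is fully phased out
  Base: $588000 − $0 = $588000
  $588000 × 11% = $64680

Mainline income levy:
  $34000 × 14% = $4760
  $110000 × 20% = $22000
  $231000 × 32% = $73920
  → $100680
  Less investment credit $3000 → $97680

$97680 > $64680, so the mainline income levy governs.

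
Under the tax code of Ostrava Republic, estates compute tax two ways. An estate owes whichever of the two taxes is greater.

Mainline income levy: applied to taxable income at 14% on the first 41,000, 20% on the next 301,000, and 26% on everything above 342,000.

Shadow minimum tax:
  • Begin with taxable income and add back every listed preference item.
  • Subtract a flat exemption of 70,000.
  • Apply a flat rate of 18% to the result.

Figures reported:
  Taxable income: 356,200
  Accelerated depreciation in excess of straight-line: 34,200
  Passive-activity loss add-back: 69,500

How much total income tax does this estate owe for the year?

70,182

Mainline income levy:
  41,000 × 14% = 5,740
  301,000 × 20% = 60,200
  14,200 × 26% = 3,692
  → 69,632

Shadow minimum tax:
  Adjusted income: 356,200 + 34,200 + 69,500 = 459,900
  Less exemption 70,000 → base 389,900
  389,900 × 18% = 70,182

70,182 > 69,632, so the shadow minimum tax is the binding amount.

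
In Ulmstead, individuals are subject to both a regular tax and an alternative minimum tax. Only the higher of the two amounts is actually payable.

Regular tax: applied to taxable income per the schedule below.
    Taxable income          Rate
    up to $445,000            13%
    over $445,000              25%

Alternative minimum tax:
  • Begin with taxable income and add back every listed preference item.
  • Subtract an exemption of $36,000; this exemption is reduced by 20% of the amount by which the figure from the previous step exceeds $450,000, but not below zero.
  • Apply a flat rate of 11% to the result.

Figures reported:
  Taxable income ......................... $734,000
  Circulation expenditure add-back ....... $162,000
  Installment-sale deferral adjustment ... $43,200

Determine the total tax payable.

Alternative minimum tax:
  Adjusted income: $734,000 + $162,000 + $43,200 = $939,200
  Exemption: 20% × ($939,200 − $450,000) = $97,840 ≥ $36,000, so the exemption is fully phased out
  Base: $939,200 − $0 = $939,200
  $939,200 × 11% = $103,312

Regular tax:
  $445,000 × 13% = $57,850
  $289,000 × 25% = $72,250
  → $130,100

$130,100 > $103,312, so the regular tax governs.

$130,100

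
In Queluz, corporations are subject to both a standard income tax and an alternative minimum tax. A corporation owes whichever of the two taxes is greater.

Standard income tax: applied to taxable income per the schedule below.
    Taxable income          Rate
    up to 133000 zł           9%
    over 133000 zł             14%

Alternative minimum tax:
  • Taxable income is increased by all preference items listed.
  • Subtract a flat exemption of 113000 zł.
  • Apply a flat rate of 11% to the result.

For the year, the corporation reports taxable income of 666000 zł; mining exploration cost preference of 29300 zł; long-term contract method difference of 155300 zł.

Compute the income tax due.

Standard income tax:
  133000 zł × 9% = 11970 zł
  533000 zł × 14% = 74620 zł
  → 86590 zł

Alternative minimum tax:
  Adjusted income: 666000 zł + 29300 zł + 155300 zł = 850600 zł
  Less exemption 113000 zł → base 737600 zł
  737600 zł × 11% = 81136 zł

86590 zł > 81136 zł, so the standard income tax governs.

86590 zł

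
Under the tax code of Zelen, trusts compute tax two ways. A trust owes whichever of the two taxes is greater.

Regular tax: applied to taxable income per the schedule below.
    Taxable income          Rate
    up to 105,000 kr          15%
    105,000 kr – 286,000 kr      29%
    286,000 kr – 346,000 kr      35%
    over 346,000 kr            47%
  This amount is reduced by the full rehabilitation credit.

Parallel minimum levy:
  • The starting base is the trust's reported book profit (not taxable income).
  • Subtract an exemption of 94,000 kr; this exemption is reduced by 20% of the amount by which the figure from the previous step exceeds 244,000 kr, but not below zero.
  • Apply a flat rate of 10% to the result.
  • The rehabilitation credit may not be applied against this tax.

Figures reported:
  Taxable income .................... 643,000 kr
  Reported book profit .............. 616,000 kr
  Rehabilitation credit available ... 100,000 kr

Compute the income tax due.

128,830 kr

Parallel minimum levy:
  Base (reported book profit): 616,000 kr
  Exemption: 94,000 kr − 20% × (616,000 kr − 244,000 kr) = 94,000 kr − 74,400 kr = 19,600 kr
  Base: 616,000 kr − 19,600 kr = 596,400 kr
  596,400 kr × 10% = 59,640 kr

Regular tax:
  105,000 kr × 15% = 15,750 kr
  181,000 kr × 29% = 52,490 kr
  60,000 kr × 35% = 21,000 kr
  297,000 kr × 47% = 139,590 kr
  → 228,830 kr
  Less rehabilitation credit 100,000 kr → 128,830 kr

128,830 kr > 59,640 kr, so the regular tax governs.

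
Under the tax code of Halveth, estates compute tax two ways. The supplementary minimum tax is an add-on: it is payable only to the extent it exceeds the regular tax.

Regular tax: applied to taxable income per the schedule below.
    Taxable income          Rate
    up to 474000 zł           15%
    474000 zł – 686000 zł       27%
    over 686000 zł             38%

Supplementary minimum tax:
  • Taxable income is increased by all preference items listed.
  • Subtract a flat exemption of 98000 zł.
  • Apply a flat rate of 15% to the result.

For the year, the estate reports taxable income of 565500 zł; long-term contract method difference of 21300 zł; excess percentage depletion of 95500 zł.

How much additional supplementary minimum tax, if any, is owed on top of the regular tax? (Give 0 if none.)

Regular tax:
  474000 zł × 15% = 71100 zł
  91500 zł × 27% = 24705 zł
  → 95805 zł

Supplementary minimum tax:
  Adjusted income: 565500 zł + 21300 zł + 95500 zł = 682300 zł
  Less exemption 98000 zł → base 584300 zł
  584300 zł × 15% = 87645 zł

87645 zł ≤ 95805 zł, so no add-on is due.

0 zł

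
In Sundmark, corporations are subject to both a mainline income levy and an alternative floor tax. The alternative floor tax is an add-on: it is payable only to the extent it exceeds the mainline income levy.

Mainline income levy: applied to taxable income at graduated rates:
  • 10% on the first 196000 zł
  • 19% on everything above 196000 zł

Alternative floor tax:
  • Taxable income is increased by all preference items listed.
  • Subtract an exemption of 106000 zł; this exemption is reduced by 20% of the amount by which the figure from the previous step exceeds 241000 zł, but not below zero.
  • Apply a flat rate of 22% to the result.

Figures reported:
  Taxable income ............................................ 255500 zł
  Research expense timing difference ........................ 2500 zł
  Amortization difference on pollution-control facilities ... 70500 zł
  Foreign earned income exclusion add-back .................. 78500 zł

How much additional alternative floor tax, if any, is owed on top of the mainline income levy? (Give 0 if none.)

42619 zł

Mainline income levy:
  196000 zł × 10% = 19600 zł
  59500 zł × 19% = 11305 zł
  → 30905 zł

Alternative floor tax:
  Adjusted income: 255500 zł + 2500 zł + 70500 zł + 78500 zł = 407000 zł
  Exemption: 106000 zł − 20% × (407000 zł − 241000 zł) = 106000 zł − 33200 zł = 72800 zł
  Base: 407000 zł − 72800 zł = 334200 zł
  334200 zł × 22% = 73524 zł

Excess of alternative floor tax over mainline income levy: 73524 zł − 30905 zł = 42619 zł.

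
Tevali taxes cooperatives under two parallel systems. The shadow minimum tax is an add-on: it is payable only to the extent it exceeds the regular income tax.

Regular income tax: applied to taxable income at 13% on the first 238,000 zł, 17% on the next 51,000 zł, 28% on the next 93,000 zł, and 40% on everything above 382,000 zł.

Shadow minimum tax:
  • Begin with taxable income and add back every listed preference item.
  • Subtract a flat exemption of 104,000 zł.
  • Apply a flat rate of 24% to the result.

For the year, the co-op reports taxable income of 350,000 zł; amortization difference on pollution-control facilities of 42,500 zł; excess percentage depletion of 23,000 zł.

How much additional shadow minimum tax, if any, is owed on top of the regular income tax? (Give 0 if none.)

18,070 zł

Shadow minimum tax:
  Adjusted income: 350,000 zł + 42,500 zł + 23,000 zł = 415,500 zł
  Less exemption 104,000 zł → base 311,500 zł
  311,500 zł × 24% = 74,760 zł

Regular income tax:
  238,000 zł × 13% = 30,940 zł
  51,000 zł × 17% = 8,670 zł
  61,000 zł × 28% = 17,080 zł
  → 56,690 zł

Excess of shadow minimum tax over regular income tax: 74,760 zł − 56,690 zł = 18,070 zł.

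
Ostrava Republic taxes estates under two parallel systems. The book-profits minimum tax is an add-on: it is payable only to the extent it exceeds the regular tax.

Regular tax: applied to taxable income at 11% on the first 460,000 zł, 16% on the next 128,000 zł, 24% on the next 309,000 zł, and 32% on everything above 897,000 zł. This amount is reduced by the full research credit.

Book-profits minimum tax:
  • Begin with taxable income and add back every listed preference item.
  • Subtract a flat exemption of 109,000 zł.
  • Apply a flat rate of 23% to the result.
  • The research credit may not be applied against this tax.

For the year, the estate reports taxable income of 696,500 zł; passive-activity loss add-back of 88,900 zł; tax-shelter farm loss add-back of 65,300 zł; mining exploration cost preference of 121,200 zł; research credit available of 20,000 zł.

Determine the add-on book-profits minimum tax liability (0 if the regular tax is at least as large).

121,347 zł

Regular tax:
  460,000 zł × 11% = 50,600 zł
  128,000 zł × 16% = 20,480 zł
  108,500 zł × 24% = 26,040 zł
  → 97,120 zł
  Less research credit 20,000 zł → 77,120 zł

Book-profits minimum tax:
  Adjusted income: 696,500 zł + 88,900 zł + 65,300 zł + 121,200 zł = 971,900 zł
  Less exemption 109,000 zł → base 862,900 zł
  862,900 zł × 23% = 198,467 zł

Excess of book-profits minimum tax over regular tax: 198,467 zł − 77,120 zł = 121,347 zł.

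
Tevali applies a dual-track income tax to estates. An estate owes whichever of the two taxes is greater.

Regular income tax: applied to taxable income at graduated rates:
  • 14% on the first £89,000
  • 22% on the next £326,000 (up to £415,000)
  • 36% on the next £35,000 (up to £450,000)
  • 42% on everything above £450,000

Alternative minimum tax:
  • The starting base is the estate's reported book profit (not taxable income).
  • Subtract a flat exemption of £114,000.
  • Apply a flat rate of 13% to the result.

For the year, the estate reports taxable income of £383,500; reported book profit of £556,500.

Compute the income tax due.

Regular income tax:
  £89,000 × 14% = £12,460
  £294,500 × 22% = £64,790
  → £77,250

Alternative minimum tax:
  Base (reported book profit): £556,500
  Less exemption £114,000 → base £442,500
  £442,500 × 13% = £57,525

£77,250 > £57,525, so the regular income tax governs.

£77,250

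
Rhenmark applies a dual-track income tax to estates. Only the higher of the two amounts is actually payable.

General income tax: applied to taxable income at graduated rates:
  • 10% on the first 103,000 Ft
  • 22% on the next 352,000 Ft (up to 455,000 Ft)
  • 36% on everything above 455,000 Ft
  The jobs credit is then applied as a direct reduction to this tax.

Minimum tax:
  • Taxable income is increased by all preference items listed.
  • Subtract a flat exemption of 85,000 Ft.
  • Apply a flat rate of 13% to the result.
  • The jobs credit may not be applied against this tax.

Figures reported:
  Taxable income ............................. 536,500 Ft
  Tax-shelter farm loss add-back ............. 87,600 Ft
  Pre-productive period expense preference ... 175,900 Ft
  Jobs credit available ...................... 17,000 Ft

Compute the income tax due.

General income tax:
  103,000 Ft × 10% = 10,300 Ft
  352,000 Ft × 22% = 77,440 Ft
  81,500 Ft × 36% = 29,340 Ft
  → 117,080 Ft
  Less jobs credit 17,000 Ft → 100,080 Ft

Minimum tax:
  Adjusted income: 536,500 Ft + 87,600 Ft + 175,900 Ft = 800,000 Ft
  Less exemption 85,000 Ft → base 715,000 Ft
  715,000 Ft × 13% = 92,950 Ft

100,080 Ft > 92,950 Ft, so the general income tax governs.

100,080 Ft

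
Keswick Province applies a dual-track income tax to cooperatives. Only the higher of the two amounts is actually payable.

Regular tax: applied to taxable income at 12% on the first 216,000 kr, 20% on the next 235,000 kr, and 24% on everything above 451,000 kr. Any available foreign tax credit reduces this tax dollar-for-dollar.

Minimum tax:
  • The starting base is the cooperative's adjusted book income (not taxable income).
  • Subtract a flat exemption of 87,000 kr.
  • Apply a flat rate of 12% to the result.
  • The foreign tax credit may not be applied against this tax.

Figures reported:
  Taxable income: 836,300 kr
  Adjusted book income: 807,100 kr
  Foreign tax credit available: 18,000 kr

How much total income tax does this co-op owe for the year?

147,392 kr

Minimum tax:
  Base (adjusted book income): 807,100 kr
  Less exemption 87,000 kr → base 720,100 kr
  720,100 kr × 12% = 86,412 kr

Regular tax:
  216,000 kr × 12% = 25,920 kr
  235,000 kr × 20% = 47,000 kr
  385,300 kr × 24% = 92,472 kr
  → 165,392 kr
  Less foreign tax credit 18,000 kr → 147,392 kr

147,392 kr > 86,412 kr, so the regular tax governs.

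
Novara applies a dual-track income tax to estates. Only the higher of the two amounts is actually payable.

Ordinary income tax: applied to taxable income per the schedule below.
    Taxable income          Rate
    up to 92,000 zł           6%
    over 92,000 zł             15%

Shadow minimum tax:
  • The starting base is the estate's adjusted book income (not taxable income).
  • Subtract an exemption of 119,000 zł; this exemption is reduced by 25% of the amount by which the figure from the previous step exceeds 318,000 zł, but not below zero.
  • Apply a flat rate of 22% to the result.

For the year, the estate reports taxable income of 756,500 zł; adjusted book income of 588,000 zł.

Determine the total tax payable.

118,030 zł

Shadow minimum tax:
  Base (adjusted book income): 588,000 zł
  Exemption: 119,000 zł − 25% × (588,000 zł − 318,000 zł) = 119,000 zł − 67,500 zł = 51,500 zł
  Base: 588,000 zł − 51,500 zł = 536,500 zł
  536,500 zł × 22% = 118,030 zł

Ordinary income tax:
  92,000 zł × 6% = 5,520 zł
  664,500 zł × 15% = 99,675 zł
  → 105,195 zł

118,030 zł > 105,195 zł, so the shadow minimum tax is the binding amount.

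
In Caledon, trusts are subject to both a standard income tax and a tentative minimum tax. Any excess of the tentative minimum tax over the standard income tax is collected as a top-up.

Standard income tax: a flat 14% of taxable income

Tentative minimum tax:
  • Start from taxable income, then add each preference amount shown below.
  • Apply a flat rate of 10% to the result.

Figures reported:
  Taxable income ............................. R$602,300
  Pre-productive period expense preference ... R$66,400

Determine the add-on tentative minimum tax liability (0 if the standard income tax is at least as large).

R$0

Standard income tax:
  R$602,300 × 14% = R$84,322

Tentative minimum tax:
  Adjusted income: R$602,300 + R$66,400 = R$668,700
  R$668,700 × 10% = R$66,870

R$66,870 ≤ R$84,322, so no add-on is due.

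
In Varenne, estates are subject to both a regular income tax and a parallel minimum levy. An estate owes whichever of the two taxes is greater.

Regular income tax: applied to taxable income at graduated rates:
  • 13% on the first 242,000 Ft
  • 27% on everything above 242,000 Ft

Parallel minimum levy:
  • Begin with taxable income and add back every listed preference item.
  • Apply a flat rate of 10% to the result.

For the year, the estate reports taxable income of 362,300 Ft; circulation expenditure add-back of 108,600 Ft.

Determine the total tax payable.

Regular income tax:
  242,000 Ft × 13% = 31,460 Ft
  120,300 Ft × 27% = 32,481 Ft
  → 63,941 Ft

Parallel minimum levy:
  Adjusted income: 362,300 Ft + 108,600 Ft = 470,900 Ft
  470,900 Ft × 10% = 47,090 Ft

63,941 Ft > 47,090 Ft, so the regular income tax governs.

63,941 Ft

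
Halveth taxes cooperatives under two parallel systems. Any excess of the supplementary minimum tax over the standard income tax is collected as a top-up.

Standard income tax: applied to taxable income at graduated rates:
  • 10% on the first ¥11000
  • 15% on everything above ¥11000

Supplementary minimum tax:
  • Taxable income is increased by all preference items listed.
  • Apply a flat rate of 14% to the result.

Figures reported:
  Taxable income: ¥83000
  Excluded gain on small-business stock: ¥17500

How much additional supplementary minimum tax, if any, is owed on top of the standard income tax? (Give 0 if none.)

Standard income tax:
  ¥11000 × 10% = ¥1100
  ¥72000 × 15% = ¥10800
  → ¥11900

Supplementary minimum tax:
  Adjusted income: ¥83000 + ¥17500 = ¥100500
  ¥100500 × 14% = ¥14070

Excess of supplementary minimum tax over standard income tax: ¥14070 − ¥11900 = ¥2170.

¥2170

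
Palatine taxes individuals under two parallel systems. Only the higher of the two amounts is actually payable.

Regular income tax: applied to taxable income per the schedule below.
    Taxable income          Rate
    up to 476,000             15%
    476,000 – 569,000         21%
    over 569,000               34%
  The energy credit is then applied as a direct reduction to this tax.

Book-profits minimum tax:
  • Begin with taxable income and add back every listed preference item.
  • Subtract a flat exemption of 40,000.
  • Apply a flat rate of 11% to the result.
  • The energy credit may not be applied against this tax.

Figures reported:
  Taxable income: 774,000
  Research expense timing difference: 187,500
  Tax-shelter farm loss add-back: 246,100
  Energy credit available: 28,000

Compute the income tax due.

132,630

Regular income tax:
  476,000 × 15% = 71,400
  93,000 × 21% = 19,530
  205,000 × 34% = 69,700
  → 160,630
  Less energy credit 28,000 → 132,630

Book-profits minimum tax:
  Adjusted income: 774,000 + 187,500 + 246,100 = 1,207,600
  Less exemption 40,000 → base 1,167,600
  1,167,600 × 11% = 128,436

132,630 > 128,436, so the regular income tax governs.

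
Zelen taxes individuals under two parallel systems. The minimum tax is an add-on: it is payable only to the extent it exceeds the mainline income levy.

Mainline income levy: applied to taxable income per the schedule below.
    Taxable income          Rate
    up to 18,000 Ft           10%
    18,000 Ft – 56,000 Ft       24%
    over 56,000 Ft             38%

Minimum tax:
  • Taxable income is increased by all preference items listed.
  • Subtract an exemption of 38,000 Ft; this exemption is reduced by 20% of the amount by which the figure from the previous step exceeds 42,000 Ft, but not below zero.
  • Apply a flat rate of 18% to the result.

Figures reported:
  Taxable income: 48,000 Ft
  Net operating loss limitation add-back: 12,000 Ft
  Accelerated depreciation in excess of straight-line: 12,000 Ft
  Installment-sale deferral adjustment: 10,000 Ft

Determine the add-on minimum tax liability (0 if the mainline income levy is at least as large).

360 Ft

Mainline income levy:
  18,000 Ft × 10% = 1,800 Ft
  30,000 Ft × 24% = 7,200 Ft
  → 9,000 Ft

Minimum tax:
  Adjusted income: 48,000 Ft + 12,000 Ft + 12,000 Ft + 10,000 Ft = 82,000 Ft
  Exemption: 38,000 Ft − 20% × (82,000 Ft − 42,000 Ft) = 38,000 Ft − 8,000 Ft = 30,000 Ft
  Base: 82,000 Ft − 30,000 Ft = 52,000 Ft
  52,000 Ft × 18% = 9,360 Ft

Excess of minimum tax over mainline income levy: 9,360 Ft − 9,000 Ft = 360 Ft.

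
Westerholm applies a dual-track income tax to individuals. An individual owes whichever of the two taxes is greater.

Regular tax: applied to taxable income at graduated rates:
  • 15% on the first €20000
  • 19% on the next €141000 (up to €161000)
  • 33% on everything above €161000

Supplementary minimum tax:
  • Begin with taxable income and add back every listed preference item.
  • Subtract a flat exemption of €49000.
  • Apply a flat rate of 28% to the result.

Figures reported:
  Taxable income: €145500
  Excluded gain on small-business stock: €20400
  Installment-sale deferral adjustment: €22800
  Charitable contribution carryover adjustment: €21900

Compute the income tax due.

Supplementary minimum tax:
  Adjusted income: €145500 + €20400 + €22800 + €21900 = €210600
  Less exemption €49000 → base €161600
  €161600 × 28% = €45248

Regular tax:
  €20000 × 15% = €3000
  €125500 × 19% = €23845
  → €26845

€45248 > €26845, so the supplementary minimum tax is the binding amount.

€45248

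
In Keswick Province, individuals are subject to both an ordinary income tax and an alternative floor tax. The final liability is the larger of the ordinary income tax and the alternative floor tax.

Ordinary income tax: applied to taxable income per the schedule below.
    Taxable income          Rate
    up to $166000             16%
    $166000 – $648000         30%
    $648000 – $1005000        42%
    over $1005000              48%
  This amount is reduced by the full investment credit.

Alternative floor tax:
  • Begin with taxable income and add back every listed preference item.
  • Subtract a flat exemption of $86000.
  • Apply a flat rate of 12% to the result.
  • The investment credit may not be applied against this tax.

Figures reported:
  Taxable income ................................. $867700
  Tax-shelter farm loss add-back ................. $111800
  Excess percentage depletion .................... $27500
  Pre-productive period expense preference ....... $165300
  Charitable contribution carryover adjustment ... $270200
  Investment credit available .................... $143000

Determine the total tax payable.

$162780

Ordinary income tax:
  $166000 × 16% = $26560
  $482000 × 30% = $144600
  $219700 × 42% = $92274
  → $263434
  Less investment credit $143000 → $120434

Alternative floor tax:
  Adjusted income: $867700 + $111800 + $27500 + $165300 + $270200 = $1442500
  Less exemption $86000 → base $1356500
  $1356500 × 12% = $162780

$162780 > $120434, so the alternative floor tax is the binding amount.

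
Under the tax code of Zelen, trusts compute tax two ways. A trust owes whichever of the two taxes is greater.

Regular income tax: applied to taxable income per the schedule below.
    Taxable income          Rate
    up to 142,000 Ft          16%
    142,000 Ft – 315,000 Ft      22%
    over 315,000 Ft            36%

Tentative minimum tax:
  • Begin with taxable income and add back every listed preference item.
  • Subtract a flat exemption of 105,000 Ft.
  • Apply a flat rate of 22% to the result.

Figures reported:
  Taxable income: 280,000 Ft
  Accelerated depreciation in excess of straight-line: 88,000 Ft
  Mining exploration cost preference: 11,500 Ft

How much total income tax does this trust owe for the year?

60,390 Ft

Regular income tax:
  142,000 Ft × 16% = 22,720 Ft
  138,000 Ft × 22% = 30,360 Ft
  → 53,080 Ft

Tentative minimum tax:
  Adjusted income: 280,000 Ft + 88,000 Ft + 11,500 Ft = 379,500 Ft
  Less exemption 105,000 Ft → base 274,500 Ft
  274,500 Ft × 22% = 60,390 Ft

60,390 Ft > 53,080 Ft, so the tentative minimum tax is the binding amount.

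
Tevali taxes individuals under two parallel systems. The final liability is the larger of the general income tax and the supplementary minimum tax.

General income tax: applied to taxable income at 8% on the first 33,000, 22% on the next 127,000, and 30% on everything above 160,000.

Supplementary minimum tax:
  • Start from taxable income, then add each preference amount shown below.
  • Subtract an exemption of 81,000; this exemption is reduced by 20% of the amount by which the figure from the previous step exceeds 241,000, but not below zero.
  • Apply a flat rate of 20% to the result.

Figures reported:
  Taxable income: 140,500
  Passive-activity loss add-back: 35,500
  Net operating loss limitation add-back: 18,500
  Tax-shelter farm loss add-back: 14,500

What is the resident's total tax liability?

26,290

General income tax:
  33,000 × 8% = 2,640
  107,500 × 22% = 23,650
  → 26,290

Supplementary minimum tax:
  Adjusted income: 140,500 + 35,500 + 18,500 + 14,500 = 209,000
  Exemption: 209,000 ≤ 241,000, so full 81,000 applies
  Base: 209,000 − 81,000 = 128,000
  128,000 × 20% = 25,600

26,290 > 25,600, so the general income tax governs.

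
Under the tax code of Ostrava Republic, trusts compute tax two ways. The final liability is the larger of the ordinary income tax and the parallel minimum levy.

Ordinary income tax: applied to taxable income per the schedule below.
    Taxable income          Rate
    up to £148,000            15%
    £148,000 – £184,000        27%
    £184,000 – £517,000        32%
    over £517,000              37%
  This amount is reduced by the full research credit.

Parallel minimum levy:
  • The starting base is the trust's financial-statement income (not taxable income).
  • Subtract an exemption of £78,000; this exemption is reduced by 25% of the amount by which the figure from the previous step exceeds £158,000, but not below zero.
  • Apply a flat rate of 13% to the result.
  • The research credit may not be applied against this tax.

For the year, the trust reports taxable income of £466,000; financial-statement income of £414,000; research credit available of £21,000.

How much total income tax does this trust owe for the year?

Parallel minimum levy:
  Base (financial-statement income): £414,000
  Exemption: £78,000 − 25% × (£414,000 − £158,000) = £78,000 − £64,000 = £14,000
  Base: £414,000 − £14,000 = £400,000
  £400,000 × 13% = £52,000

Ordinary income tax:
  £148,000 × 15% = £22,200
  £36,000 × 27% = £9,720
  £282,000 × 32% = £90,240
  → £122,160
  Less research credit £21,000 → £101,160

£101,160 > £52,000, so the ordinary income tax governs.

£101,160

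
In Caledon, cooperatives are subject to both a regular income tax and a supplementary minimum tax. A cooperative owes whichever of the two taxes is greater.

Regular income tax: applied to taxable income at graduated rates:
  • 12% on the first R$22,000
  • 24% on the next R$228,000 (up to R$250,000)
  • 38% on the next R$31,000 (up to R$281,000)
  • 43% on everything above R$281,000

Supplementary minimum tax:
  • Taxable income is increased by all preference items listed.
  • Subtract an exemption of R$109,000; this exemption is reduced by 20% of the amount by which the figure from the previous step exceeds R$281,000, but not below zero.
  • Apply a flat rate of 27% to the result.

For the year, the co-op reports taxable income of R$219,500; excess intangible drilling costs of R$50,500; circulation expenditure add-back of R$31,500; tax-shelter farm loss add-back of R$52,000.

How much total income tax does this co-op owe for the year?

R$69,930

Regular income tax:
  R$22,000 × 12% = R$2,640
  R$197,500 × 24% = R$47,400
  → R$50,040

Supplementary minimum tax:
  Adjusted income: R$219,500 + R$50,500 + R$31,500 + R$52,000 = R$353,500
  Exemption: R$109,000 − 20% × (R$353,500 − R$281,000) = R$109,000 − R$14,500 = R$94,500
  Base: R$353,500 − R$94,500 = R$259,000
  R$259,000 × 27% = R$69,930

R$69,930 > R$50,040, so the supplementary minimum tax is the binding amount.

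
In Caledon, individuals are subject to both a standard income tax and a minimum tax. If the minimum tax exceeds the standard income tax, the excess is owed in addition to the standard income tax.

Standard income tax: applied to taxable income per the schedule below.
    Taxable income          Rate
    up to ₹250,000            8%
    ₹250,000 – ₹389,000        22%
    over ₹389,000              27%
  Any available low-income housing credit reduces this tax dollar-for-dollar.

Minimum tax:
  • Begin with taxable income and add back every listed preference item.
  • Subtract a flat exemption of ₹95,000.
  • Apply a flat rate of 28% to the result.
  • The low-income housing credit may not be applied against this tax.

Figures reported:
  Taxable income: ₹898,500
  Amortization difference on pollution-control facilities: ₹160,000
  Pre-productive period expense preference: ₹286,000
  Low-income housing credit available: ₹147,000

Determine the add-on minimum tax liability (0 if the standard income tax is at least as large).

Minimum tax:
  Adjusted income: ₹898,500 + ₹160,000 + ₹286,000 = ₹1,344,500
  Less exemption ₹95,000 → base ₹1,249,500
  ₹1,249,500 × 28% = ₹349,860

Standard income tax:
  ₹250,000 × 8% = ₹20,000
  ₹139,000 × 22% = ₹30,580
  ₹509,500 × 27% = ₹137,565
  → ₹188,145
  Less low-income housing credit ₹147,000 → ₹41,145

Excess of minimum tax over standard income tax: ₹349,860 − ₹41,145 = ₹308,715.

₹308,715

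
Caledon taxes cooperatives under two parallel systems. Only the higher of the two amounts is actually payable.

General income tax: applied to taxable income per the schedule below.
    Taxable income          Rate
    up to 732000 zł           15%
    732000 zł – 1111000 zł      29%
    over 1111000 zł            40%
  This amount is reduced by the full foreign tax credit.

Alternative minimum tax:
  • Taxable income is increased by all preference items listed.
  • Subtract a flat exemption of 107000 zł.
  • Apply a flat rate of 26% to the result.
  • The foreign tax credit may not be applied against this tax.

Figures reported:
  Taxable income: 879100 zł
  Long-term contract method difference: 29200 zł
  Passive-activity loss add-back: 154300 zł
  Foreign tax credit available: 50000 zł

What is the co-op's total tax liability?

General income tax:
  732000 zł × 15% = 109800 zł
  147100 zł × 29% = 42659 zł
  → 152459 zł
  Less foreign tax credit 50000 zł → 102459 zł

Alternative minimum tax:
  Adjusted income: 879100 zł + 29200 zł + 154300 zł = 1062600 zł
  Less exemption 107000 zł → base 955600 zł
  955600 zł × 26% = 248456 zł

248456 zł > 102459 zł, so the alternative minimum tax is the binding amount.

248456 zł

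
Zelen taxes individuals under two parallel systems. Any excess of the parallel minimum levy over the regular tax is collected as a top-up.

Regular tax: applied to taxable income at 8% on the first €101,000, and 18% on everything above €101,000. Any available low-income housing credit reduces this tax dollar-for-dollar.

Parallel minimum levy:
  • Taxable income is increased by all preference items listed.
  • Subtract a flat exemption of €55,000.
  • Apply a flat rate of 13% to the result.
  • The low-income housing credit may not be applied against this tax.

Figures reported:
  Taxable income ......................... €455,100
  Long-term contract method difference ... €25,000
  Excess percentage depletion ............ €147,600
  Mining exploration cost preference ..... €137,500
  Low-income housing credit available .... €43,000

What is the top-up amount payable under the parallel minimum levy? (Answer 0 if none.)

Parallel minimum levy:
  Adjusted income: €455,100 + €25,000 + €147,600 + €137,500 = €765,200
  Less exemption €55,000 → base €710,200
  €710,200 × 13% = €92,326

Regular tax:
  €101,000 × 8% = €8,080
  €354,100 × 18% = €63,738
  → €71,818
  Less low-income housing credit €43,000 → €28,818

Excess of parallel minimum levy over regular tax: €92,326 − €28,818 = €63,508.

€63,508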